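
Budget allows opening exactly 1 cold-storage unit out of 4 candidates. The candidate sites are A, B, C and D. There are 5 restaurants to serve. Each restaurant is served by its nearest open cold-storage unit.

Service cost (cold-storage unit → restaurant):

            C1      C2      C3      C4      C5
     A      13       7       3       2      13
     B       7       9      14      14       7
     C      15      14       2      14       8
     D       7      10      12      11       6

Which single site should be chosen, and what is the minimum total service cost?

Choose A only; total service cost 38.

With exactly 1 open, each restaurant uses its cheapest among the chosen.
{A}: C1→A 13, C2→A 7, C3→A 3, C4→A 2, C5→A 13. Service cost 38.
{D}: service cost 46
{B}: service cost 51
Among all 4 size-1 choices, {A} is lowest.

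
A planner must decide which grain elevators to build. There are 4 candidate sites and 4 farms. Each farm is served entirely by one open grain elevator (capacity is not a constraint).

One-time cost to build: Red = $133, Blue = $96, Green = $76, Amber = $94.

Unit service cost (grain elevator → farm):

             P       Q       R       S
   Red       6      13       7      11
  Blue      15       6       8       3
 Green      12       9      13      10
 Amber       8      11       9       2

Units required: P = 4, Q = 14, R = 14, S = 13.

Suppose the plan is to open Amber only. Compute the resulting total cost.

Each farm is assigned to its cheapest site among the open ones.
{Amber}: P→Amber 8·4=32, Q→Amber 11·14=154, R→Amber 9·14=126, S→Amber 2·13=26. Service 338; fixed 94; total 432.

Total cost: 432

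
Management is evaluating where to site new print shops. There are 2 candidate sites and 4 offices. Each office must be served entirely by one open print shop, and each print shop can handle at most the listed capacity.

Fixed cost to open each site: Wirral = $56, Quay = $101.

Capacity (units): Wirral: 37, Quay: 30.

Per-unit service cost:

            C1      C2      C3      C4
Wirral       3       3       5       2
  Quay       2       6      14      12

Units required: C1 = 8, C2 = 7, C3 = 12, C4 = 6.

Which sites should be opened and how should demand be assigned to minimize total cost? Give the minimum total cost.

Open {Wirral}: C1→Wirral 3·8=24, C2→Wirral 3·7=21, C3→Wirral 5·12=60, C4→Wirral 2·6=12.
Loads: Wirral carries 33/37. Service 117; fixed 56; total 173.
Next best feasible plan costs 266.

Minimum total cost: 173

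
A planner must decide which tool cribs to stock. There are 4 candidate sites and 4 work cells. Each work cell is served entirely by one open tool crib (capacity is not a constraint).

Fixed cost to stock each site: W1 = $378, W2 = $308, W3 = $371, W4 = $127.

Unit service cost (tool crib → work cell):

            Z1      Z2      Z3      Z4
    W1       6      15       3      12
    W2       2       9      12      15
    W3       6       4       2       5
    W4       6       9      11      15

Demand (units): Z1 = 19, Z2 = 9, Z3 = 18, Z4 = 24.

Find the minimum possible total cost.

For any fixed open set, each work cell goes to its cheapest open site; total = fixed + service.
{W3}: Z1→W3 6·19=114, Z2→W3 4·9=36, Z3→W3 2·18=36, Z4→W3 5·24=120. Service 306; fixed 371; total 677.
{W3, W4}: service 306 + fixed 498 = 804
{W4}: Z1→W4 6·19=114, Z2→W4 9·9=81, Z3→W4 11·18=198, Z4→W4 15·24=360. Service 753; fixed 127; total 880.
{W1, W2, W3, W4}: Z1→W2 2·19=38, Z2→W3 4·9=36, Z3→W3 2·18=36, Z4→W3 5·24=120. Service 230; fixed 1184; total 1414.
(All 15 nonempty subsets were checked; W3 only is lowest.)

Minimum total cost: 677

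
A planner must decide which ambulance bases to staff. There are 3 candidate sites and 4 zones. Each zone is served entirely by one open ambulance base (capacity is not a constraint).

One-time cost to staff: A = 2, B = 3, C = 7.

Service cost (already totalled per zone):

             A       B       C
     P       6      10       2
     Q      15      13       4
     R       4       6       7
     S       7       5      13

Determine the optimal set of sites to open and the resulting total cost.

For any fixed open set, each zone goes to its cheapest open site; total = fixed + service.
{A, C}: P→C 2, Q→C 4, R→A 4, S→A 7. Service 17; fixed 9; total 26.
{A, B, C}: service 15 + fixed 12 = 27
{B, C}: P→C 2, Q→C 4, R→B 6, S→B 5. Service 17; fixed 10; total 27.
{A}: P→A 6, Q→A 15, R→A 4, S→A 7. Service 32; fixed 2; total 34.
(All 7 nonempty subsets were checked; A and C is lowest.)

Open A and C; minimum total cost 26.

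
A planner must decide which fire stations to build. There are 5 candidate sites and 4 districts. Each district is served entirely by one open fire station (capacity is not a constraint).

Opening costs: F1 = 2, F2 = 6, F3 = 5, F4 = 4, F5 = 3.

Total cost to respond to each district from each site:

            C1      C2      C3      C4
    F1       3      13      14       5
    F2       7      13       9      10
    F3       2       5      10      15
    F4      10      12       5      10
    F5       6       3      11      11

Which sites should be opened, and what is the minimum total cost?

For any fixed open set, each district goes to its cheapest open site; total = fixed + service.
{F1, F4, F5}: C1→F1 3, C2→F5 3, C3→F4 5, C4→F1 5. Service 16; fixed 9; total 25.
{F1, F5}: C1→F1 3, C2→F5 3, C3→F5 11, C4→F1 5. Service 22; fixed 5; total 27.
{F1, F3, F4}: C1→F3 2, C2→F3 5, C3→F4 5, C4→F1 5. Service 17; fixed 11; total 28.
{F1, F2, F3, F4, F5}: service 15 + fixed 20 = 35
No other subset beats 25.

Open F1, F4 and F5; minimum total cost 25.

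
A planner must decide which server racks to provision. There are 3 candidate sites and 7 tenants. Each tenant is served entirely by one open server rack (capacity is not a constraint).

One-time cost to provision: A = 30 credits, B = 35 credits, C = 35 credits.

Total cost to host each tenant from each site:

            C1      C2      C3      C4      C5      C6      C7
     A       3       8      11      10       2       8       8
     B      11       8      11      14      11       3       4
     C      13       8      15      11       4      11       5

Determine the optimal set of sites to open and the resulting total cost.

For any fixed open set, each tenant goes to its cheapest open site; total = fixed + service.
{A}: C1→A 3, C2→A 8, C3→A 11, C4→A 10, C5→A 2, C6→A 8, C7→A 8. Service 50; fixed 30; total 80.
{B}: C1→B 11, C2→B 8, C3→B 11, C4→B 14, C5→B 11, C6→B 3, C7→B 4. Service 62; fixed 35; total 97.
{C}: C1→C 13, C2→C 8, C3→C 15, C4→C 11, C5→C 4, C6→C 11, C7→C 5. Service 67; fixed 35; total 102.
{A, B, C}: service 41 + fixed 100 = 141
(All 7 nonempty subsets were checked; A only is lowest.)

Open A only; minimum total cost 80.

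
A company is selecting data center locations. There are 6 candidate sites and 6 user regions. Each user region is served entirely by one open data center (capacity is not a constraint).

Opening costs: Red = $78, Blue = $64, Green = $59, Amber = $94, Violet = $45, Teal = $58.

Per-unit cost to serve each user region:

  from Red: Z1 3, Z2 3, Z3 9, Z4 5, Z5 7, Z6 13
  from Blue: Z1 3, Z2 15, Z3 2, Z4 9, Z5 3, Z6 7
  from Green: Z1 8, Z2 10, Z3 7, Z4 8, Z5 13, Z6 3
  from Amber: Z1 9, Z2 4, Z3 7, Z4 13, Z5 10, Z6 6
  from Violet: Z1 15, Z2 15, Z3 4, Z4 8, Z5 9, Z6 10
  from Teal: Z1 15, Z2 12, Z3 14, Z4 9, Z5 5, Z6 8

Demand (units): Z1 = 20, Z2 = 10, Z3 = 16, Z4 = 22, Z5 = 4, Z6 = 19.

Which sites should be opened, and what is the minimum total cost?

Open Red, Blue and Green; minimum total cost 502.

For any fixed open set, each user region goes to its cheapest open site; total = fixed + service.
{Red, Blue, Green}: Z1→Red 3·20=60, Z2→Red 3·10=30, Z3→Blue 2·16=32, Z4→Red 5·22=110, Z5→Blue 3·4=12, Z6→Green 3·19=57. Service 301; fixed 201; total 502.
{Red, Blue}: service 377 + fixed 142 = 519
{Red, Green, Violet}: service 349 + fixed 182 = 531
{Red, Blue, Green, Amber, Violet, Teal}: Z1→Red 3·20=60, Z2→Red 3·10=30, Z3→Blue 2·16=32, Z4→Red 5·22=110, Z5→Blue 3·4=12, Z6→Green 3·19=57. Service 301; fixed 398; total 699.
No other subset beats 502.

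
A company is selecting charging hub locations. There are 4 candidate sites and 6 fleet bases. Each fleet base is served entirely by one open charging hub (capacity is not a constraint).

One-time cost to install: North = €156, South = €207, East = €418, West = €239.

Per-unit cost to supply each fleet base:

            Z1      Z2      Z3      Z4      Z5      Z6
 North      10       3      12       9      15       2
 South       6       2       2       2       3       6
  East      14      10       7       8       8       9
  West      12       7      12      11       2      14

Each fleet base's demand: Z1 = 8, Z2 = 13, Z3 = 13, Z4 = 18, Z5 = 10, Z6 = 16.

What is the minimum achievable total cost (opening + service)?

Minimum total cost: 469

For any fixed open set, each fleet base goes to its cheapest open site; total = fixed + service.
{South}: Z1→South 6·8=48, Z2→South 2·13=26, Z3→South 2·13=26, Z4→South 2·18=36, Z5→South 3·10=30, Z6→South 6·16=96. Service 262; fixed 207; total 469.
{North, South}: Z1→South 6·8=48, Z2→South 2·13=26, Z3→South 2·13=26, Z4→South 2·18=36, Z5→South 3·10=30, Z6→North 2·16=32. Service 198; fixed 363; total 561.
{South, West}: service 252 + fixed 446 = 698
{North, South, East, West}: Z1→South 6·8=48, Z2→South 2·13=26, Z3→South 2·13=26, Z4→South 2·18=36, Z5→West 2·10=20, Z6→North 2·16=32. Service 188; fixed 1020; total 1208.
No other subset beats 469.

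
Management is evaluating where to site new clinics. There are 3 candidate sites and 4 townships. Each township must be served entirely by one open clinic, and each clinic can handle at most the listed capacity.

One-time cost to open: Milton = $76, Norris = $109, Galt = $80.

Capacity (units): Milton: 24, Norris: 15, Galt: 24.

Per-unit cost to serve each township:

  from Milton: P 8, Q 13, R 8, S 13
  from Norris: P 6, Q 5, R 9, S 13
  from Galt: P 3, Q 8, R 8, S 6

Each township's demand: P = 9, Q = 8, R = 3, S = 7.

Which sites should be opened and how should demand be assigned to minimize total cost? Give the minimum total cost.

Minimum total cost: 313

Open {Milton, Galt}: P→Galt 3·9=27, Q→Galt 8·8=64, R→Milton 8·3=24, S→Galt 6·7=42.
Loads: Milton carries 3/24, Galt carries 24/24. Service 157; fixed 156; total 313.
Next best feasible plan costs 322.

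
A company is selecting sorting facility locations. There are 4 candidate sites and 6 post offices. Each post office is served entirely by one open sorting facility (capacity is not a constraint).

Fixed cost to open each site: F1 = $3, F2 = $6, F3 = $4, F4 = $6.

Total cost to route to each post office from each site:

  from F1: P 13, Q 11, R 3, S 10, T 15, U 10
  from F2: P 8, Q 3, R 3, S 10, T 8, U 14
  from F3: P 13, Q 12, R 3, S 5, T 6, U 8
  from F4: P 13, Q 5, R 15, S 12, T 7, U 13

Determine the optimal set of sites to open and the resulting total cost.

Open F2 and F3; minimum total cost 43.

For any fixed open set, each post office goes to its cheapest open site; total = fixed + service.
{F2, F3}: P→F2 8, Q→F2 3, R→F2 3, S→F3 5, T→F3 6, U→F3 8. Service 33; fixed 10; total 43.
{F1, F2, F3}: service 33 + fixed 13 = 46
{F2, F3, F4}: service 33 + fixed 16 = 49
{F1, F2, F3, F4}: service 33 + fixed 19 = 52
No other subset beats 43.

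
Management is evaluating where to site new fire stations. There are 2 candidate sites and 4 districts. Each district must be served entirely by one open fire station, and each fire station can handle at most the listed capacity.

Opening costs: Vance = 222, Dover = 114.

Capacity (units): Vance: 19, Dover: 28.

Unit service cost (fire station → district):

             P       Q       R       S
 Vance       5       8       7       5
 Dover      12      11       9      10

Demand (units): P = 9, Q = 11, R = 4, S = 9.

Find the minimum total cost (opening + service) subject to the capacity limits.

Open {Vance, Dover}: P→Vance 5·9=45, Q→Dover 11·11=121, R→Dover 9·4=36, S→Vance 5·9=45.
Loads: Vance carries 18/19, Dover carries 15/28. Service 247; fixed 336; total 583.
Next best feasible plan costs 620.

Minimum total cost: 583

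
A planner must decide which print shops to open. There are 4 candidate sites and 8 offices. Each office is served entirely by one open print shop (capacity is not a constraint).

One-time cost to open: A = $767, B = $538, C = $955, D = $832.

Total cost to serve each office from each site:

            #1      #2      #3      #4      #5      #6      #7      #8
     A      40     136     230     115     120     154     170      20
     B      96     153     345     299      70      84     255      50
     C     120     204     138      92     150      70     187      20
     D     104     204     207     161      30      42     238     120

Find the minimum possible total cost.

For any fixed open set, each office goes to its cheapest open site; total = fixed + service.
{A}: #1→A 40, #2→A 136, #3→A 230, #4→A 115, #5→A 120, #6→A 154, #7→A 170, #8→A 20. Service 985; fixed 767; total 1752.
{B}: #1→B 96, #2→B 153, #3→B 345, #4→B 299, #5→B 70, #6→B 84, #7→B 255, #8→B 50. Service 1352; fixed 538; total 1890.
{C}: #1→C 120, #2→C 204, #3→C 138, #4→C 92, #5→C 150, #6→C 70, #7→C 187, #8→C 20. Service 981; fixed 955; total 1936.
{A, B, C, D}: service 668 + fixed 3092 = 3760
No other subset beats 1752.

Minimum total cost: 1752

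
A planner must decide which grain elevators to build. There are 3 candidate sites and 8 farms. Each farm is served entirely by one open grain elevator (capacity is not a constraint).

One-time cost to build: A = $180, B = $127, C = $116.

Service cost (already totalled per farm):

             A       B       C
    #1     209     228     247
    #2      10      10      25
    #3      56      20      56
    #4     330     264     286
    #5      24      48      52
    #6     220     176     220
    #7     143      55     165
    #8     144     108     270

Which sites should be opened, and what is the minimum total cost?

Open B only; minimum total cost 1036.

For any fixed open set, each farm goes to its cheapest open site; total = fixed + service.
{B}: #1→B 228, #2→B 10, #3→B 20, #4→B 264, #5→B 48, #6→B 176, #7→B 55, #8→B 108. Service 909; fixed 127; total 1036.
{B, C}: #1→B 228, #2→B 10, #3→B 20, #4→B 264, #5→B 48, #6→B 176, #7→B 55, #8→B 108. Service 909; fixed 243; total 1152.
{A, B}: #1→A 209, #2→A 10, #3→B 20, #4→B 264, #5→A 24, #6→B 176, #7→B 55, #8→B 108. Service 866; fixed 307; total 1173.
{A, B, C}: service 866 + fixed 423 = 1289
No other subset beats 1036.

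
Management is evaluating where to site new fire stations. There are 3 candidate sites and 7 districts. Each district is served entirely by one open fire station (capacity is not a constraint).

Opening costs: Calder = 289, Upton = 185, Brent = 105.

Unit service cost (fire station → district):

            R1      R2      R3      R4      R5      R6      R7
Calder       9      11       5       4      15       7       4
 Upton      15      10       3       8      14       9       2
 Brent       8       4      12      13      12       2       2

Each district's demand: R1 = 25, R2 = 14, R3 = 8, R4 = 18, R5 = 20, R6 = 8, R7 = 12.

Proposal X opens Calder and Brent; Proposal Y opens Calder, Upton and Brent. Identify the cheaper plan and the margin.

Proposal X: {Calder, Brent}: R1→Brent 8·25=200, R2→Brent 4·14=56, R3→Calder 5·8=40, R4→Calder 4·18=72, R5→Brent 12·20=240, R6→Brent 2·8=16, R7→Brent 2·12=24. Service 648; fixed 394; total 1042.
Proposal Y: {Calder, Upton, Brent}: R1→Brent 8·25=200, R2→Brent 4·14=56, R3→Upton 3·8=24, R4→Calder 4·18=72, R5→Brent 12·20=240, R6→Brent 2·8=16, R7→Upton 2·12=24. Service 632; fixed 579; total 1211.
Difference: |1042 − 1211| = 169.

Proposal X is cheaper by 169.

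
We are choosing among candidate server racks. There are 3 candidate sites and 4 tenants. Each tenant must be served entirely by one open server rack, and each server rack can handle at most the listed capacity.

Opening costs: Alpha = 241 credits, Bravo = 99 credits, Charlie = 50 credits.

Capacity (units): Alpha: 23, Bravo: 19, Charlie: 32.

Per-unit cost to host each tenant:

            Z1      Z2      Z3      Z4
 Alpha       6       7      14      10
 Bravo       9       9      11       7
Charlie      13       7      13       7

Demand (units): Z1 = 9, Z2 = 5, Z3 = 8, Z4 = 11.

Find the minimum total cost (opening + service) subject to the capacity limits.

Open {Bravo, Charlie}: Z1→Bravo 9·9=81, Z2→Charlie 7·5=35, Z3→Bravo 11·8=88, Z4→Charlie 7·11=77.
Loads: Bravo carries 17/19, Charlie carries 16/32. Service 281; fixed 149; total 430.
Next best feasible plan costs 446.

Minimum total cost: 430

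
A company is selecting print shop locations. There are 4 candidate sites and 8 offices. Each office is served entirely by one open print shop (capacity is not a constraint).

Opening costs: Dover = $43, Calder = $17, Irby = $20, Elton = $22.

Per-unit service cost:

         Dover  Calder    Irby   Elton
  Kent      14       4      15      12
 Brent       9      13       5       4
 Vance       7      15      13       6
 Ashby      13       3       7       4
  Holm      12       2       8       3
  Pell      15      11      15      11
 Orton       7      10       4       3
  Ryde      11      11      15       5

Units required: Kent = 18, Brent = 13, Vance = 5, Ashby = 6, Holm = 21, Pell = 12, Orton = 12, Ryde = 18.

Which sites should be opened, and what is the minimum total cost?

Open Calder and Elton; minimum total cost 511.

For any fixed open set, each office goes to its cheapest open site; total = fixed + service.
{Calder, Elton}: Kent→Calder 4·18=72, Brent→Elton 4·13=52, Vance→Elton 6·5=30, Ashby→Calder 3·6=18, Holm→Calder 2·21=42, Pell→Calder 11·12=132, Orton→Elton 3·12=36, Ryde→Elton 5·18=90. Service 472; fixed 39; total 511.
{Calder, Irby, Elton}: service 472 + fixed 59 = 531
{Dover, Calder, Elton}: Kent→Calder 4·18=72, Brent→Elton 4·13=52, Vance→Elton 6·5=30, Ashby→Calder 3·6=18, Holm→Calder 2·21=42, Pell→Calder 11·12=132, Orton→Elton 3·12=36, Ryde→Elton 5·18=90. Service 472; fixed 82; total 554.
{Dover, Calder, Irby, Elton}: service 472 + fixed 102 = 574
No other subset beats 511.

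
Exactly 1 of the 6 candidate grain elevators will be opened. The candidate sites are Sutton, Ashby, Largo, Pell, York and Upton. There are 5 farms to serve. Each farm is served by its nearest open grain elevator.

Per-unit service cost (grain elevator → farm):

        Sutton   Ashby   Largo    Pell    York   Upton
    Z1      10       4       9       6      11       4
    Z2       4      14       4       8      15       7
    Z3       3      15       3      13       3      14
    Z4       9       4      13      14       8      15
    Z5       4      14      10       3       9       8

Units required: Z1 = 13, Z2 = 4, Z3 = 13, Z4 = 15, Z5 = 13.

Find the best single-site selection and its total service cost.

With exactly 1 open, each farm uses its cheapest among the chosen.
{Sutton}: Z1→Sutton 10·13=130, Z2→Sutton 4·4=16, Z3→Sutton 3·13=39, Z4→Sutton 9·15=135, Z5→Sutton 4·13=52. Service cost 372.
{York}: service cost 479
{Largo}: service cost 497
Among all 6 size-1 choices, {Sutton} is lowest.

Choose Sutton only; total service cost 372.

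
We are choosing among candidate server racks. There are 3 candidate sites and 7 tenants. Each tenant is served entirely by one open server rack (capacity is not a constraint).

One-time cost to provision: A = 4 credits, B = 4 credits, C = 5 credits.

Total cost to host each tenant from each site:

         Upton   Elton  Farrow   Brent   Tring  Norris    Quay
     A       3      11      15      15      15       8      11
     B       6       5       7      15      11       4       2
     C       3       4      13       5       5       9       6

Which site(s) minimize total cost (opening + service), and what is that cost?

Open B and C; minimum total cost 39.

For any fixed open set, each tenant goes to its cheapest open site; total = fixed + service.
{B, C}: Upton→C 3, Elton→C 4, Farrow→B 7, Brent→C 5, Tring→C 5, Norris→B 4, Quay→B 2. Service 30; fixed 9; total 39.
{A, B, C}: service 30 + fixed 13 = 43
{C}: Upton→C 3, Elton→C 4, Farrow→C 13, Brent→C 5, Tring→C 5, Norris→C 9, Quay→C 6. Service 45; fixed 5; total 50.
{A}: service 78 + fixed 4 = 82
(All 7 nonempty subsets were checked; B and C is lowest.)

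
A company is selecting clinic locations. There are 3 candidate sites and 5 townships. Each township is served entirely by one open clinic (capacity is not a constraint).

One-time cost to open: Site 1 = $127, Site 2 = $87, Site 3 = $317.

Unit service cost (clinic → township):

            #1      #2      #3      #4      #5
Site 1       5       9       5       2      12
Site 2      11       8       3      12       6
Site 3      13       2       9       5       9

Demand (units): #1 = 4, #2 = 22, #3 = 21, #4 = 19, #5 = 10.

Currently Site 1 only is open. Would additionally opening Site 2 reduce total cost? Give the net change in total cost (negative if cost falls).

Current service cost with {Site 1}: 481.
Adding Site 2: each township re-picks its cheapest; new service cost 357, saving 124.
Extra fixed cost: 87. Net change = 87 − 124 = -37.
(Totals: 608 → 571.)

Yes — net change −37 (cost falls by 37).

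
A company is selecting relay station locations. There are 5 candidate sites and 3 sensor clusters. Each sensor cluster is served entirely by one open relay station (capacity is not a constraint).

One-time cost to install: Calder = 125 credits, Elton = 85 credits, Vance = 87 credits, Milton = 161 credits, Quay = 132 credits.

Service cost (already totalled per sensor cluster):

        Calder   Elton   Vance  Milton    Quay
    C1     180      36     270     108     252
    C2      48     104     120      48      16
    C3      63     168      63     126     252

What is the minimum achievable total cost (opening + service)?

Minimum total cost: 357

For any fixed open set, each sensor cluster goes to its cheapest open site; total = fixed + service.
{Calder, Elton}: C1→Elton 36, C2→Calder 48, C3→Calder 63. Service 147; fixed 210; total 357.
{Elton, Vance}: service 203 + fixed 172 = 375
{Elton}: service 308 + fixed 85 = 393
{Calder, Elton, Vance, Milton, Quay}: C1→Elton 36, C2→Quay 16, C3→Calder 63. Service 115; fixed 590; total 705.
No other subset beats 357.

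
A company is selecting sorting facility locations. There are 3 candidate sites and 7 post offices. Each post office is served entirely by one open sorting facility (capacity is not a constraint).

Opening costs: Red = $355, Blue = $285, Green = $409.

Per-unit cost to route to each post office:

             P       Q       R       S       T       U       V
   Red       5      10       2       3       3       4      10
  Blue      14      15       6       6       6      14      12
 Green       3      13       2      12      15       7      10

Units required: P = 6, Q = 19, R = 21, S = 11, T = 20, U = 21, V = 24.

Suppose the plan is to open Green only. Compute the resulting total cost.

Total cost: 1535

Each post office is assigned to its cheapest site among the open ones.
{Green}: P→Green 3·6=18, Q→Green 13·19=247, R→Green 2·21=42, S→Green 12·11=132, T→Green 15·20=300, U→Green 7·21=147, V→Green 10·24=240. Service 1126; fixed 409; total 1535.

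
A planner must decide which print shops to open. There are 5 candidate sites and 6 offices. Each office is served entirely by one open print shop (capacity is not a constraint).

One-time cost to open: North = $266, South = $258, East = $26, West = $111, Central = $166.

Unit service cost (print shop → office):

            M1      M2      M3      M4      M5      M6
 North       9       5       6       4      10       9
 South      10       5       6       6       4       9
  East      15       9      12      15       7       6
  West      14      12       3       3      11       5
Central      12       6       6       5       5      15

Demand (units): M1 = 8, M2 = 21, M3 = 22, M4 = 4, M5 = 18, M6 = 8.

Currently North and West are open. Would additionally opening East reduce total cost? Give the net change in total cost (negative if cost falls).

Current service cost with {North, West}: 475.
Adding East: each office re-picks its cheapest; new service cost 421, saving 54.
Extra fixed cost: 26. Net change = 26 − 54 = -28.
(Totals: 852 → 824.)

Yes — net change −28 (cost falls by 28).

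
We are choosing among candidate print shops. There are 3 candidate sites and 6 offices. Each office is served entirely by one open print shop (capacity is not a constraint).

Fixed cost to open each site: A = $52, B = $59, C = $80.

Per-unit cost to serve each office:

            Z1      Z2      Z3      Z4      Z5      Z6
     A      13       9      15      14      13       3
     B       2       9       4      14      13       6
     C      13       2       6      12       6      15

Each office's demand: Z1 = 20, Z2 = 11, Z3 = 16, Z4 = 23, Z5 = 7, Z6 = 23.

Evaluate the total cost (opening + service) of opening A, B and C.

Each office is assigned to its cheapest site among the open ones.
{A, B, C}: Z1→B 2·20=40, Z2→C 2·11=22, Z3→B 4·16=64, Z4→C 12·23=276, Z5→C 6·7=42, Z6→A 3·23=69. Service 513; fixed 191; total 704.

Total cost: 704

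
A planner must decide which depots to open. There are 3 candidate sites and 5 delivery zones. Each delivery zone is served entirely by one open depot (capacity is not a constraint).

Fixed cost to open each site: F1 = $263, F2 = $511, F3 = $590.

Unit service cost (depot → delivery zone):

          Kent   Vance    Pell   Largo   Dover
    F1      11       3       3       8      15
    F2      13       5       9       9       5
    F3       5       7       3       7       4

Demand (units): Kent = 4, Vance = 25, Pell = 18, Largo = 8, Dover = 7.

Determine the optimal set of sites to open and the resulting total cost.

For any fixed open set, each delivery zone goes to its cheapest open site; total = fixed + service.
{F1}: Kent→F1 11·4=44, Vance→F1 3·25=75, Pell→F1 3·18=54, Largo→F1 8·8=64, Dover→F1 15·7=105. Service 342; fixed 263; total 605.
{F3}: Kent→F3 5·4=20, Vance→F3 7·25=175, Pell→F3 3·18=54, Largo→F3 7·8=56, Dover→F3 4·7=28. Service 333; fixed 590; total 923.
{F2}: service 446 + fixed 511 = 957
{F1, F2, F3}: service 233 + fixed 1364 = 1597
(All 7 nonempty subsets were checked; F1 only is lowest.)

Open F1 only; minimum total cost 605.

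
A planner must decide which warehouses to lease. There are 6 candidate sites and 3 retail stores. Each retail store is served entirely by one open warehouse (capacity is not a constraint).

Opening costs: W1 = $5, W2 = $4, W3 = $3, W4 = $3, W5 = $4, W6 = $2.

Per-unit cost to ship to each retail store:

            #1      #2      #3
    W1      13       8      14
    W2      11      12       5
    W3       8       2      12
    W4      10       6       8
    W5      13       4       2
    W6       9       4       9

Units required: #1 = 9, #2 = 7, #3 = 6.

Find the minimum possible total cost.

Minimum total cost: 105

For any fixed open set, each retail store goes to its cheapest open site; total = fixed + service.
{W3, W5}: #1→W3 8·9=72, #2→W3 2·7=14, #3→W5 2·6=12. Service 98; fixed 7; total 105.
{W3, W5, W6}: service 98 + fixed 9 = 107
{W3, W4, W5}: service 98 + fixed 10 = 108
{W1, W2, W3, W4, W5, W6}: #1→W3 8·9=72, #2→W3 2·7=14, #3→W5 2·6=12. Service 98; fixed 21; total 119.
No other subset beats 105.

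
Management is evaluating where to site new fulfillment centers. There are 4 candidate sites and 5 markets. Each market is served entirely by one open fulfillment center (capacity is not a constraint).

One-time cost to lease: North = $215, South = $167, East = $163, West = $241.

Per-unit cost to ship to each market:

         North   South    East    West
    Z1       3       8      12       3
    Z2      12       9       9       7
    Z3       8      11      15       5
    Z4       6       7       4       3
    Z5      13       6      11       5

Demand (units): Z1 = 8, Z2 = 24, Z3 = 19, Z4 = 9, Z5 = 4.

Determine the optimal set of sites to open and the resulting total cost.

Open West only; minimum total cost 575.

For any fixed open set, each market goes to its cheapest open site; total = fixed + service.
{West}: Z1→West 3·8=24, Z2→West 7·24=168, Z3→West 5·19=95, Z4→West 3·9=27, Z5→West 5·4=20. Service 334; fixed 241; total 575.
{East, West}: service 334 + fixed 404 = 738
{South, West}: Z1→West 3·8=24, Z2→West 7·24=168, Z3→West 5·19=95, Z4→West 3·9=27, Z5→West 5·4=20. Service 334; fixed 408; total 742.
{North, South, East, West}: service 334 + fixed 786 = 1120
(All 15 nonempty subsets were checked; West only is lowest.)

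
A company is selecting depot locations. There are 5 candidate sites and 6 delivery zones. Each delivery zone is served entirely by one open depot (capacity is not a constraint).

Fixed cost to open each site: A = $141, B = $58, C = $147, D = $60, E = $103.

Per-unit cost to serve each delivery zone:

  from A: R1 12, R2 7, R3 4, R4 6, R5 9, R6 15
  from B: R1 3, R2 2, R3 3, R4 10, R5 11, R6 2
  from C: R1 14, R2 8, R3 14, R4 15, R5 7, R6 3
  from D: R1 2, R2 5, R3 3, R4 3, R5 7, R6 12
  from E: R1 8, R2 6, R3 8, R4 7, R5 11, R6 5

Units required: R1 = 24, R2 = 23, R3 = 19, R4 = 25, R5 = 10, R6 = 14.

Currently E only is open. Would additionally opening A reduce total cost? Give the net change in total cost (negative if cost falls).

No — net change +20 (cost rises by 20).

Current service cost with {E}: 837.
Adding A: each delivery zone re-picks its cheapest; new service cost 716, saving 121.
Extra fixed cost: 141. Net change = 141 − 121 = 20.
(Totals: 940 → 960.)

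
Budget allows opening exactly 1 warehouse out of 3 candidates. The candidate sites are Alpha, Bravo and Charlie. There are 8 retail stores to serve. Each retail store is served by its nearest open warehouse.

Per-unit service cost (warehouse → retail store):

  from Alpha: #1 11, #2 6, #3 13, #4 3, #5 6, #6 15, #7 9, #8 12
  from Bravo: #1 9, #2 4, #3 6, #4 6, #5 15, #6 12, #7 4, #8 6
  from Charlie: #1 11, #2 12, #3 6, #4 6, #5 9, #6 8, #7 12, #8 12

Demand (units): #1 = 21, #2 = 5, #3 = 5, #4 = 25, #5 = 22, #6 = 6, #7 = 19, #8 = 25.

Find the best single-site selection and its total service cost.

Choose Bravo only; total service cost 1017.

With exactly 1 open, each retail store uses its cheapest among the chosen.
{Bravo}: #1→Bravo 9·21=189, #2→Bravo 4·5=20, #3→Bravo 6·5=30, #4→Bravo 6·25=150, #5→Bravo 15·22=330, #6→Bravo 12·6=72, #7→Bravo 4·19=76, #8→Bravo 6·25=150. Service cost 1017.
{Alpha}: service cost 1094
{Charlie}: service cost 1245
Among all 3 size-1 choices, {Bravo} is lowest.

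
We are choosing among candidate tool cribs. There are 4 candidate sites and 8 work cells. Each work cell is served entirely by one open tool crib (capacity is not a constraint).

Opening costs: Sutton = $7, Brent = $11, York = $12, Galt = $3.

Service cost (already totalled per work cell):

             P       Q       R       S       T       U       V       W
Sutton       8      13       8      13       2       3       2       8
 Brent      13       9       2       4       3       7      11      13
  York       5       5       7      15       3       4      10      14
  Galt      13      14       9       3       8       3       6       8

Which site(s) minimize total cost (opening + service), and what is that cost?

For any fixed open set, each work cell goes to its cheapest open site; total = fixed + service.
{York, Galt}: P→York 5, Q→York 5, R→York 7, S→Galt 3, T→York 3, U→Galt 3, V→Galt 6, W→Galt 8. Service 40; fixed 15; total 55.
{Sutton, Brent}: P→Sutton 8, Q→Brent 9, R→Brent 2, S→Brent 4, T→Sutton 2, U→Sutton 3, V→Sutton 2, W→Sutton 8. Service 38; fixed 18; total 56.
{Sutton, York, Galt}: P→York 5, Q→York 5, R→York 7, S→Galt 3, T→Sutton 2, U→Sutton 3, V→Sutton 2, W→Sutton 8. Service 35; fixed 22; total 57.
{Sutton, Brent, York, Galt}: service 30 + fixed 33 = 63
No other subset beats 55.

Open York and Galt; minimum total cost 55.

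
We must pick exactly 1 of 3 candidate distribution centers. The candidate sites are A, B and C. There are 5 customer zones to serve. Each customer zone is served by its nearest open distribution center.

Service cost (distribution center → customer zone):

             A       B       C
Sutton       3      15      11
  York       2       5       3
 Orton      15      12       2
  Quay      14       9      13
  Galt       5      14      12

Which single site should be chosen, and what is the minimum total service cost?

Choose A only; total service cost 39.

With exactly 1 open, each customer zone uses its cheapest among the chosen.
{A}: Sutton→A 3, York→A 2, Orton→A 15, Quay→A 14, Galt→A 5. Service cost 39.
{C}: service cost 41
{B}: service cost 55
Among all 3 size-1 choices, {A} is lowest.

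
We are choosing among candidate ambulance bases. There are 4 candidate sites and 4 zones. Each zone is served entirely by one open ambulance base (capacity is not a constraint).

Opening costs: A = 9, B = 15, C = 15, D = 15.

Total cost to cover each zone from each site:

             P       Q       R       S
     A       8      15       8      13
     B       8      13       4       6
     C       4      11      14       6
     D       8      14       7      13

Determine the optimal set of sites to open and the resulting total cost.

Open B only; minimum total cost 46.

For any fixed open set, each zone goes to its cheapest open site; total = fixed + service.
{B}: P→B 8, Q→B 13, R→B 4, S→B 6. Service 31; fixed 15; total 46.
{C}: P→C 4, Q→C 11, R→C 14, S→C 6. Service 35; fixed 15; total 50.
{A}: service 44 + fixed 9 = 53
{A, B, C, D}: P→C 4, Q→C 11, R→B 4, S→B 6. Service 25; fixed 54; total 79.
No other subset beats 46.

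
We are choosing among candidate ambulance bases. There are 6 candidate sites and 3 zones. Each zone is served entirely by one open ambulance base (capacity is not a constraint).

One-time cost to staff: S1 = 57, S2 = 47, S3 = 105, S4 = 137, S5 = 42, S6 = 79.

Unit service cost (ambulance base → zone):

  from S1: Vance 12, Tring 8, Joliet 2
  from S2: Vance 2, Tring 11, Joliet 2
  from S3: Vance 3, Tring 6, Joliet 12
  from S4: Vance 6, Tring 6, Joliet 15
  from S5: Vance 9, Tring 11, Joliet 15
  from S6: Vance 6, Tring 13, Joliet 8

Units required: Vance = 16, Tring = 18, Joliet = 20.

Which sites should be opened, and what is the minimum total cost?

Open S2 only; minimum total cost 317.

For any fixed open set, each zone goes to its cheapest open site; total = fixed + service.
{S2}: Vance→S2 2·16=32, Tring→S2 11·18=198, Joliet→S2 2·20=40. Service 270; fixed 47; total 317.
{S1, S2}: Vance→S2 2·16=32, Tring→S1 8·18=144, Joliet→S1 2·20=40. Service 216; fixed 104; total 320.
{S2, S3}: Vance→S2 2·16=32, Tring→S3 6·18=108, Joliet→S2 2·20=40. Service 180; fixed 152; total 332.
{S1, S2, S3, S4, S5, S6}: service 180 + fixed 467 = 647
No other subset beats 317.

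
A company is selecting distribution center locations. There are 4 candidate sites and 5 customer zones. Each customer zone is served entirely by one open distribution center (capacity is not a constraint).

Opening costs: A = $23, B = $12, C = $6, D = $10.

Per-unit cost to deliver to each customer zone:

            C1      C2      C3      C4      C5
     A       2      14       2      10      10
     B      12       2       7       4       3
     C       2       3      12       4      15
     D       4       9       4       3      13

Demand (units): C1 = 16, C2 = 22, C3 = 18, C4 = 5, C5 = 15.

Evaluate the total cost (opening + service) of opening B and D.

Total cost: 262

Each customer zone is assigned to its cheapest site among the open ones.
{B, D}: C1→D 4·16=64, C2→B 2·22=44, C3→D 4·18=72, C4→D 3·5=15, C5→B 3·15=45. Service 240; fixed 22; total 262.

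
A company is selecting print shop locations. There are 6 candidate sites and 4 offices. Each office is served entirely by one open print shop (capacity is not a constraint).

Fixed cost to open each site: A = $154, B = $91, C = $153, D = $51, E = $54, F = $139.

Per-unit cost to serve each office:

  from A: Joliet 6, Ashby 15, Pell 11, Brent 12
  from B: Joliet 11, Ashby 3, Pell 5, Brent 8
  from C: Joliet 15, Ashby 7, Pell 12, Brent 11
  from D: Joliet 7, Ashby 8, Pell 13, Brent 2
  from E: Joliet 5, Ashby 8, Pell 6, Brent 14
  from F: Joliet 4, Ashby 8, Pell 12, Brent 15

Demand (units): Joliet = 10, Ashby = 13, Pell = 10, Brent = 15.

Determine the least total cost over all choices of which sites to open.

For any fixed open set, each office goes to its cheapest open site; total = fixed + service.
{B, D}: Joliet→D 7·10=70, Ashby→B 3·13=39, Pell→B 5·10=50, Brent→D 2·15=30. Service 189; fixed 142; total 331.
{D, E}: service 244 + fixed 105 = 349
{B, D, E}: service 169 + fixed 196 = 365
{A, B, C, D, E, F}: service 159 + fixed 642 = 801
No other subset beats 331.

Minimum total cost: 331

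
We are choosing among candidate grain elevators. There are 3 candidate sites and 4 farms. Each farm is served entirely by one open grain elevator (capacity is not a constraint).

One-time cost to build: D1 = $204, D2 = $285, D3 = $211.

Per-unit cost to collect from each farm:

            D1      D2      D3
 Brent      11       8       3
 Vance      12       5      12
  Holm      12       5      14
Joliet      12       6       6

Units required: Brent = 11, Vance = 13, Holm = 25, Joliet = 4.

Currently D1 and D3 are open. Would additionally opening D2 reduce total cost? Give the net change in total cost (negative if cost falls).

Current service cost with {D1, D3}: 513.
Adding D2: each farm re-picks its cheapest; new service cost 247, saving 266.
Extra fixed cost: 285. Net change = 285 − 266 = 19.
(Totals: 928 → 947.)

No — net change +19 (cost rises by 19).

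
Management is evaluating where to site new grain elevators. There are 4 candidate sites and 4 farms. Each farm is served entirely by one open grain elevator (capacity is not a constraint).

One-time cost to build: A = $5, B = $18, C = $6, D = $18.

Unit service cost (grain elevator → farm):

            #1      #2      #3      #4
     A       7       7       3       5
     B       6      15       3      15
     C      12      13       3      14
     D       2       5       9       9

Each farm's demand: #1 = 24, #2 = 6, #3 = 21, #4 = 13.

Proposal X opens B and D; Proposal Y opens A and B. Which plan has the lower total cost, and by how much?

Proposal X: {B, D}: #1→D 2·24=48, #2→D 5·6=30, #3→B 3·21=63, #4→D 9·13=117. Service 258; fixed 36; total 294.
Proposal Y: {A, B}: #1→B 6·24=144, #2→A 7·6=42, #3→A 3·21=63, #4→A 5·13=65. Service 314; fixed 23; total 337.
Difference: |294 − 337| = 43.

Proposal X is cheaper by 43.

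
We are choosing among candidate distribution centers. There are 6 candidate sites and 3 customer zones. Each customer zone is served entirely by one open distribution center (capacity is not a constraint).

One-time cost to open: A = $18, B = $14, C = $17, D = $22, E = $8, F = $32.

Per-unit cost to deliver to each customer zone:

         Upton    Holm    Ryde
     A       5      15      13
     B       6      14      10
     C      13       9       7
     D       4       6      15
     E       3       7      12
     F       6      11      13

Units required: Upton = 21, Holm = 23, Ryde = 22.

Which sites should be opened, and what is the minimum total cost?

Open C, D and E; minimum total cost 402.

For any fixed open set, each customer zone goes to its cheapest open site; total = fixed + service.
{C, D, E}: Upton→E 3·21=63, Holm→D 6·23=138, Ryde→C 7·22=154. Service 355; fixed 47; total 402.
{C, E}: service 378 + fixed 25 = 403
{C, D}: service 376 + fixed 39 = 415
{A, B, C, D, E, F}: service 355 + fixed 111 = 466
No other subset beats 402.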